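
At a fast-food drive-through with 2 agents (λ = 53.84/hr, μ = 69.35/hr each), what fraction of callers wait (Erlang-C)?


a = λ/μ = 0.7764; ρ = a/2 = 0.3882
P₀ = 0.440740 (from M/M/c formula)
C(c,a) = [a^c/(c!(1−ρ))]·P₀ = [0.60272/(2·0.6118)]·0.440740
= 0.49256·0.440740 = 0.217091

Final: 0.217091


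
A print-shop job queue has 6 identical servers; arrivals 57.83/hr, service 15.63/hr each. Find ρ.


ρ = λ/(cμ) = 57.83/(6·15.63) = 57.83/93.78 = 0.6167

Final: 0.6167


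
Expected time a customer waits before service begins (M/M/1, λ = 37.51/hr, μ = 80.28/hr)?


ρ = 37.51/80.28 = 0.4672
Wq = ρ/(μ−λ) = 0.4672/(80.28 − 37.51) = 0.4672/42.77 = 0.01092 hr

Final: 0.01092 hr


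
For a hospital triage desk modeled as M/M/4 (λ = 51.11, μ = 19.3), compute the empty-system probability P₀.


a = λ/μ = 51.11/19.3 = 2.6482; ρ = a/c = 0.6620
Σ_{k=0}^{3} a^k/k! (terms k=0..3) = 1.00000 + 2.64819 + 3.50645 + 3.09524 = 10.24987
Tail: a^4/(4!(1−ρ)) = 49.18065/(24·0.3380) = 6.06354
P₀ = 1/(10.24987 + 6.06354) = 1/16.31341 = 0.061299

Final: 0.061299


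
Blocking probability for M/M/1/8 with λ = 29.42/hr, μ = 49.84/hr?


ρ = λ/μ = 29.42/49.84 = 0.5903
P_K = (1−ρ)ρ^K/(1−ρ^(K+1)) = (0.4097·0.014741)/(1 − 0.008701)
= 0.006039/0.991299 = 0.006092

Final: 0.006092


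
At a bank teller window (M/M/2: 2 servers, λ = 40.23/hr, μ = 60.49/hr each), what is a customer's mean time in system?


a = 0.6651; ρ = 0.3325; P₀ = 0.500899
Lq = P₀·a^c·ρ/(c!(1−ρ)²) = 0.08269
Wq = Lq/λ = 0.08269/40.23 = 0.002055 hr
W = Wq + 1/μ = 0.002055 + 0.01653 = 0.01859 hr

Final: 0.01859 hr


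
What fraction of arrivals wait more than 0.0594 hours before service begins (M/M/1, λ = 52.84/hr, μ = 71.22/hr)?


ρ = 52.84/71.22 = 0.7419
P(Wq > t) = ρ·e^{−(μ−λ)t} = 0.7419·e^{−1.0918}
= 0.7419·0.335621 = 0.249006

Final: 0.249006


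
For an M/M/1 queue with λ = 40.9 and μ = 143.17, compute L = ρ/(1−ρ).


ρ = λ/μ = 40.9/143.17 = 0.2857
L = ρ/(1−ρ) = 0.2857/(1 − 0.2857) = 0.2857/0.7143 = 0.3999

Final: 0.3999


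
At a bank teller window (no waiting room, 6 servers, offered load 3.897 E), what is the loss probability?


B(c,a) = (a^c/c!) / Σ_{k=0}^{c} a^k/k!
a^6/6! = 4.864631
Σ terms (k=0..6): 1.00000 + 3.89700 + 7.59330 + 9.86370 + 9.60971 + 7.48981 + 4.86463 = 44.318160
B = 4.864631/44.318160 = 0.109766

Final: 0.109766


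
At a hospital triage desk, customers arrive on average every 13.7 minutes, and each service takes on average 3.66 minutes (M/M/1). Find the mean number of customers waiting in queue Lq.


λ = 60/13.7 = 4.3796 /hr
μ = 60/3.66 = 16.3934 /hr
ρ = λ/μ = 4.3796/16.3934 = 0.2672
Lq = ρ²/(1−ρ) = 0.07137/0.7328 = 0.09739

Final: 0.09739


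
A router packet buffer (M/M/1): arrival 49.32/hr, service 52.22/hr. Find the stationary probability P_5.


ρ = 49.32/52.22 = 0.9445
P_n = (1−ρ)·ρ^n = (1 − 0.9445)·0.9445^5 = 0.05553·0.751503 = 0.041734

Final: 0.041734


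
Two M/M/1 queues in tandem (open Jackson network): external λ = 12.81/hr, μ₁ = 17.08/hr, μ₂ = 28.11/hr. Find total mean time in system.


Each node sees arrival rate λ = 12.81/hr (tandem ⇒ throughput preserved).
W₁ = 1/(μ₁−λ) = 1/(17.08−12.81) = 0.23419 hr
W₂ = 1/(μ₂−λ) = 1/(28.11−12.81) = 0.06536 hr
W_total = W₁ + W₂ = 0.23419 + 0.06536 = 0.29955 hr

Final: 0.29955 hr


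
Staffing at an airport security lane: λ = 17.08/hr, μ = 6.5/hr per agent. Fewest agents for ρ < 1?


Stability requires cμ > λ ⇔ c > λ/μ.
λ/μ = 17.08/6.5 = 2.6277
Minimum integer c = ⌊2.6277⌋ + 1 = 3
Check: 3·6.5 = 19.50 > 17.08, while 2·6.5 = 13.00 ≤ 17.08

Final: 3 servers


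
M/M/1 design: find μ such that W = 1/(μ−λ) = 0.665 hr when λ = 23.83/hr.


W = 1/(μ−λ) ⇒ μ − λ = 1/W = 1/0.665 = 1.5038
μ = λ + 1/W = 23.83 + 1.5038 = 25.3338 per hr

Final: 25.3338 /hr


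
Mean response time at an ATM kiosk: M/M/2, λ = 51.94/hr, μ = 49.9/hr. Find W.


a = 1.0409; ρ = 0.5204; P₀ = 0.315408
Lq = P₀·a^c·ρ/(c!(1−ρ)²) = 0.38666
Wq = Lq/λ = 0.38666/51.94 = 0.007444 hr
W = Wq + 1/μ = 0.007444 + 0.02004 = 0.02748 hr

Final: 0.02748 hr


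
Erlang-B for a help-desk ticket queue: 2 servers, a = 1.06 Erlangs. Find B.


B(c,a) = (a^c/c!) / Σ_{k=0}^{c} a^k/k!
a^2/2! = 0.561800
Σ terms (k=0..2): 1.00000 + 1.06000 + 0.56180 = 2.621800
B = 0.561800/2.621800 = 0.214280

Final: 0.214280


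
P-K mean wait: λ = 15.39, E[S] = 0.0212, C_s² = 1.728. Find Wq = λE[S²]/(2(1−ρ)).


ρ = λ·E[S] = 15.39·0.0212 = 0.3263
E[S²] = E[S]²(1+C_s²) = 0.0212²·(1+1.728) = 0.001226
Wq = λ·E[S²]/(2(1−ρ)) = 15.39·0.001226/(2·0.6737) = 0.01400 hr

Final: 0.01400 hr


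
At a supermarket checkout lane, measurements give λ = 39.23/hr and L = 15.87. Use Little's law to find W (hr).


W = L/λ = 15.87/39.23 = 0.4045 hr

Final: 0.4045 hr


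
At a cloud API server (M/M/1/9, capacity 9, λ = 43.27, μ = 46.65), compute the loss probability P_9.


ρ = λ/μ = 43.27/46.65 = 0.9275
P_K = (1−ρ)ρ^K/(1−ρ^(K+1)) = (0.07245·0.508180)/(1 − 0.471360)
= 0.036820/0.528640 = 0.069650

Final: 0.069650


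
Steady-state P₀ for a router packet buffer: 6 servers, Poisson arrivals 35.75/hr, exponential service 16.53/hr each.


a = λ/μ = 35.75/16.53 = 2.1627; ρ = a/c = 0.3605
Σ_{k=0}^{5} a^k/k! (terms k=0..5) = 1.00000 + 2.16273 + 2.33871 + 1.68600 + 0.91159 + 0.39431 = 8.49335
Tail: a^6/(6!(1−ρ)) = 102.33381/(720·0.6395) = 0.22224
P₀ = 1/(8.49335 + 0.22224) = 1/8.71559 = 0.114737

Final: 0.114737


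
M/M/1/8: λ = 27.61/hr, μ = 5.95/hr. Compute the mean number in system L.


ρ = 27.61/5.95 = 4.6403
L = ρ[1 − (K+1)ρ^K + Kρ^(K+1)] / [(1−ρ)(1−ρ^(K+1))]
Numerator: 4.6403·(1 − 9·214978.747003 + 8·997573.647859) = 28054458.169116
Denominator: (-3.6403)·(-997572.647859) = 3631499.756744
L = 28054458.169116/3631499.756744 = 7.7253

Final: 7.7253


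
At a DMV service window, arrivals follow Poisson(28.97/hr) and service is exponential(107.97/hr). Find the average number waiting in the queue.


ρ = 28.97/107.97 = 0.2683
Lq = ρ²/(1−ρ) = 0.07199/0.7317 = 0.09839

Final: 0.09839


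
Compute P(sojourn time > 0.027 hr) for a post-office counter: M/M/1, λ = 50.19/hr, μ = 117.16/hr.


W ~ Exponential(μ−λ) for M/M/1.
μ − λ = 117.16 − 50.19 = 66.9700
P(W > t) = e^{−(μ−λ)t} = e^{−1.8082} = 0.163951

Final: 0.163951


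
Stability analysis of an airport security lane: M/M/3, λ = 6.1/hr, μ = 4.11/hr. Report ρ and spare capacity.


Total capacity cμ = 3·4.11 = 12.33/hr
ρ = λ/(cμ) = 6.1/12.33 = 0.4947
Stable ⇔ ρ < 1: YES
Spare capacity = cμ − λ = 12.33 − 6.1 = 6.23/hr

Final: ρ = 0.4947; stable; margin = 6.23/hr


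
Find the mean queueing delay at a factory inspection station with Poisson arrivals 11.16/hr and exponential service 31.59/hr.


ρ = 11.16/31.59 = 0.3533
Wq = ρ/(μ−λ) = 0.3533/(31.59 − 11.16) = 0.3533/20.43 = 0.01729 hr

Final: 0.01729 hr


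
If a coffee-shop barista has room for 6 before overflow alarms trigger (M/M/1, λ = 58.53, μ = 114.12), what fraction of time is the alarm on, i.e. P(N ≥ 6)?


ρ = 58.53/114.12 = 0.5129
P(N ≥ n) = ρ^n = 0.5129^6 = 0.018201

Final: 0.018201


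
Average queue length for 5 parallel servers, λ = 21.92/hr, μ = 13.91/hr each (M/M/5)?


a = λ/μ = 1.5758; ρ = a/5 = 0.3152
P₀ = 0.206403
Lq = P₀·a^c·ρ / (c!·(1−ρ)²) = 0.206403·9.71778·0.3152/(120·0.46899)
= 0.01123

Final: 0.01123


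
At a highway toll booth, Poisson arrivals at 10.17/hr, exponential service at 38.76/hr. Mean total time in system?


W = 1/(μ−λ) = 1/(38.76 − 10.17) = 1/28.59 = 0.03498 hr

Final: 0.03498 hr


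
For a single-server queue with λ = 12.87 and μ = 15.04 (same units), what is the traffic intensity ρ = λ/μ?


ρ = λ/μ = 12.87/15.04 = 0.8557

Final: 0.8557


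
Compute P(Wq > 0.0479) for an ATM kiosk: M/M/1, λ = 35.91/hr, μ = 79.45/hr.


ρ = 35.91/79.45 = 0.4520
P(Wq > t) = ρ·e^{−(μ−λ)t} = 0.4520·e^{−2.0856}
= 0.4520·0.124237 = 0.056153

Final: 0.056153


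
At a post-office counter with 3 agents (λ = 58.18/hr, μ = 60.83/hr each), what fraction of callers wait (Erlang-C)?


a = λ/μ = 0.9564; ρ = a/3 = 0.3188
P₀ = 0.380534 (from M/M/c formula)
C(c,a) = [a^c/(c!(1−ρ))]·P₀ = [0.87492/(6·0.6812)]·0.380534
= 0.21407·0.380534 = 0.081460

Final: 0.081460


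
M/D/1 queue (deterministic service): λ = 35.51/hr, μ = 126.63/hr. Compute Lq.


ρ = 35.51/126.63 = 0.2804
M/D/1: Lq = ρ²/(2(1−ρ)) = 0.07864/(2·0.7196) = 0.05464

Final: 0.05464


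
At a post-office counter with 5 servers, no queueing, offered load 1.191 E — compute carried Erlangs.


B(5,1.191) = 0.006078 (Erlang-B)
Carried load = a(1 − B) = 1.191·(1 − 0.006078) = 1.191·0.993922 = 1.1838 E

Final: 1.1838 Erlangs


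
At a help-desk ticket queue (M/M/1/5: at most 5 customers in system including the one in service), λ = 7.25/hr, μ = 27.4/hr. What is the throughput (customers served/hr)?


ρ = 0.2646; P_K = (1−ρ)ρ^5/(1−ρ^6) = 0.0009541
λ_eff = λ(1 − P_K) = 7.25·(1 − 0.0009541) = 7.25·0.999046 = 7.2431 /hr

Final: 7.2431 /hr


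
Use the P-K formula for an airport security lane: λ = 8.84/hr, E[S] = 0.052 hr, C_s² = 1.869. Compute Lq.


ρ = λ·E[S] = 8.84·0.052 = 0.4597
Lq = ρ²(1+C_s²)/(2(1−ρ)) = 0.2113·(1+1.869)/(2·0.5403)
= 0.2113·2.8690/1.0806 = 0.56100

Final: 0.56100


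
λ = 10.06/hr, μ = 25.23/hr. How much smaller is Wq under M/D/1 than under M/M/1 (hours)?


ρ = 10.06/25.23 = 0.3987
Wq(M/M/1) = ρ/(μ−λ) = 0.3987/15.17 = 0.02628 hr
Wq(M/D/1) = ρ/(2(μ−λ)) = 0.01314 hr
Savings = 0.02628 − 0.01314 = 0.01314 hr

Final: 0.01314 hr


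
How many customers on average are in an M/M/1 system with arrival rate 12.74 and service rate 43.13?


ρ = λ/μ = 12.74/43.13 = 0.2954
L = ρ/(1−ρ) = 0.2954/(1 − 0.2954) = 0.2954/0.7046 = 0.4192

Final: 0.4192


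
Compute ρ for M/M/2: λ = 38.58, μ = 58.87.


ρ = λ/(cμ) = 38.58/(2·58.87) = 38.58/117.74 = 0.3277

Final: 0.3277


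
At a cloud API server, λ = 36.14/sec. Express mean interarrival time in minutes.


Mean interarrival time = 1/λ = 1/36.14 second = 0.02767 second
In minutes: 0.02767 × 0.0166667 = 0.0004612 min

Final: 0.0004612 min


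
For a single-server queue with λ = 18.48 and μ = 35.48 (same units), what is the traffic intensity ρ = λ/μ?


ρ = λ/μ = 18.48/35.48 = 0.5209

Final: 0.5209


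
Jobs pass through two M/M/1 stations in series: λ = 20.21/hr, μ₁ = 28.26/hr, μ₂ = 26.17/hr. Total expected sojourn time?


Each node sees arrival rate λ = 20.21/hr (tandem ⇒ throughput preserved).
W₁ = 1/(μ₁−λ) = 1/(28.26−20.21) = 0.12422 hr
W₂ = 1/(μ₂−λ) = 1/(26.17−20.21) = 0.16779 hr
W_total = W₁ + W₂ = 0.12422 + 0.16779 = 0.29201 hr

Final: 0.29201 hr


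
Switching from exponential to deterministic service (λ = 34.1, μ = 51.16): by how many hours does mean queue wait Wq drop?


ρ = 34.1/51.16 = 0.6665
Wq(M/M/1) = ρ/(μ−λ) = 0.6665/17.06 = 0.03907 hr
Wq(M/D/1) = ρ/(2(μ−λ)) = 0.01954 hr
Savings = 0.03907 − 0.01954 = 0.01954 hr

Final: 0.01954 hr


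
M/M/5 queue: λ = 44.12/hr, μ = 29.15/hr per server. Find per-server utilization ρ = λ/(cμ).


ρ = λ/(cμ) = 44.12/(5·29.15) = 44.12/145.75 = 0.3027

Final: 0.3027


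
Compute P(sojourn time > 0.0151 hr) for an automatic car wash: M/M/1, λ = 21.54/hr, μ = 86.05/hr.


W ~ Exponential(μ−λ) for M/M/1.
μ − λ = 86.05 − 21.54 = 64.5100
P(W > t) = e^{−(μ−λ)t} = e^{−0.9741} = 0.377532

Final: 0.377532


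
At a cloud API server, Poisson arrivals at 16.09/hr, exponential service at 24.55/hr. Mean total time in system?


W = 1/(μ−λ) = 1/(24.55 − 16.09) = 1/8.46 = 0.1182 hr

Final: 0.1182 hr


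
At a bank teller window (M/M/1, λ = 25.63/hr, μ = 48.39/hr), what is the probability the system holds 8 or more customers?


ρ = 25.63/48.39 = 0.5297
P(N ≥ n) = ρ^n = 0.5297^8 = 0.006194

Final: 0.006194


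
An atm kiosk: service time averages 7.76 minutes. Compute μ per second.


μ = 1/(service time) in consistent units.
1 second = 0.0166667 min, so μ = 0.0166667/7.76 = 0.002148 per second

Final: 0.002148 /sec


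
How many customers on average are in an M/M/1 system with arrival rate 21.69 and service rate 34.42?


ρ = λ/μ = 21.69/34.42 = 0.6302
L = ρ/(1−ρ) = 0.6302/(1 − 0.6302) = 0.6302/0.3698 = 1.7038

Final: 1.7038


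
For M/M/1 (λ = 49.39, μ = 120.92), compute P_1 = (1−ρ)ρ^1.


ρ = 49.39/120.92 = 0.4085
P_n = (1−ρ)·ρ^n = (1 − 0.4085)·0.4085^1 = 0.5915·0.408452 = 0.241619

Final: 0.241619


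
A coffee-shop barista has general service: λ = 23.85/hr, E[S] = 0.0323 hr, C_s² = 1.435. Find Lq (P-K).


ρ = λ·E[S] = 23.85·0.0323 = 0.7704
Lq = ρ²(1+C_s²)/(2(1−ρ)) = 0.5934·(1+1.435)/(2·0.2296)
= 0.5934·2.4350/0.4593 = 3.14625

Final: 3.14625


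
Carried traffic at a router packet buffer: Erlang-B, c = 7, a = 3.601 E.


B(7,3.601) = 0.043877 (Erlang-B)
Carried load = a(1 − B) = 3.601·(1 − 0.043877) = 3.601·0.956123 = 3.4430 E

Final: 3.4430 Erlangs


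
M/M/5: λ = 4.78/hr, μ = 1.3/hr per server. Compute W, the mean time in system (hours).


a = 3.6769; ρ = 0.7354; P₀ = 0.020617
Lq = P₀·a^c·ρ/(c!(1−ρ)²) = 1.21270
Wq = Lq/λ = 1.21270/4.78 = 0.25370 hr
W = Wq + 1/μ = 0.25370 + 0.76923 = 1.02293 hr

Final: 1.02293 hr


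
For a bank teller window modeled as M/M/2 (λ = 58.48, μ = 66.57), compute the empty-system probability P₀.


a = λ/μ = 58.48/66.57 = 0.8785; ρ = a/c = 0.4392
Σ_{k=0}^{1} a^k/k! (terms k=0..1) = 1.00000 + 0.87847 = 1.87847
Tail: a^2/(2!(1−ρ)) = 0.77172/(2·0.5608) = 0.68809
P₀ = 1/(1.87847 + 0.68809) = 1/2.56657 = 0.389625

Final: 0.389625


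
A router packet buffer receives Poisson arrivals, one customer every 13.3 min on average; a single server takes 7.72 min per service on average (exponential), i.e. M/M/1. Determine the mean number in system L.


λ = 60/13.3 = 4.5113 /hr
μ = 60/7.72 = 7.7720 /hr
ρ = λ/μ = 4.5113/7.7720 = 0.5805
L = ρ/(1−ρ) = 0.5805/0.4195 = 1.3835

Final: 1.3835


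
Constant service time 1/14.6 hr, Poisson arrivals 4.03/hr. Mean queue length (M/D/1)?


ρ = 4.03/14.6 = 0.2760
M/D/1: Lq = ρ²/(2(1−ρ)) = 0.07619/(2·0.7240) = 0.05262

Final: 0.05262


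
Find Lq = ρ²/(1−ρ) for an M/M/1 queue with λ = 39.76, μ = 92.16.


ρ = 39.76/92.16 = 0.4314
Lq = ρ²/(1−ρ) = 0.1861/0.5686 = 0.3274

Final: 0.3274


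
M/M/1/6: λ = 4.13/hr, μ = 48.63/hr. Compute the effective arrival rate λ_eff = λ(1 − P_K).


ρ = 0.08493; P_K = (1−ρ)ρ^6/(1−ρ^7) = 0.0000003433
λ_eff = λ(1 − P_K) = 4.13·(1 − 0.0000003433) = 4.13·1.000000 = 4.1300 /hr

Final: 4.1300 /hr


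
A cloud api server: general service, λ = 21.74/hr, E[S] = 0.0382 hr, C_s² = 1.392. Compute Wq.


ρ = λ·E[S] = 21.74·0.0382 = 0.8305
E[S²] = E[S]²(1+C_s²) = 0.0382²·(1+1.392) = 0.003491
Wq = λ·E[S²]/(2(1−ρ)) = 21.74·0.003491/(2·0.1695) = 0.22380 hr

Final: 0.22380 hr


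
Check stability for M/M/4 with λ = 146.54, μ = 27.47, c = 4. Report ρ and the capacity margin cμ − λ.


Total capacity cμ = 4·27.47 = 109.88/hr
ρ = λ/(cμ) = 146.54/109.88 = 1.3336
Stable ⇔ ρ < 1: NO
Spare capacity = cμ − λ = 109.88 − 146.54 = -36.66/hr

Final: ρ = 1.3336; unstable; margin = -36.66/hr


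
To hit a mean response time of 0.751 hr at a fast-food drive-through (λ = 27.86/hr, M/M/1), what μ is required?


W = 1/(μ−λ) ⇒ μ − λ = 1/W = 1/0.751 = 1.3316
μ = λ + 1/W = 27.86 + 1.3316 = 29.1916 per hr

Final: 29.1916 /hr


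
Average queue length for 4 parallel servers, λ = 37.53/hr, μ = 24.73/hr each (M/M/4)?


a = λ/μ = 1.5176; ρ = a/4 = 0.3794
P₀ = 0.217025
Lq = P₀·a^c·ρ / (c!·(1−ρ)²) = 0.217025·5.30417·0.3794/(24·0.38515)
= 0.04725

Final: 0.04725


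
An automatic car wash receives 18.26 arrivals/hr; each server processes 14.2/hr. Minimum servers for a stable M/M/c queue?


Stability requires cμ > λ ⇔ c > λ/μ.
λ/μ = 18.26/14.2 = 1.2859
Minimum integer c = ⌊1.2859⌋ + 1 = 2
Check: 2·14.2 = 28.40 > 18.26, while 1·14.2 = 14.20 ≤ 18.26

Final: 2 servers


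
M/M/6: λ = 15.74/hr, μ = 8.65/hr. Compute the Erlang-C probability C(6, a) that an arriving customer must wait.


a = λ/μ = 1.8197; ρ = a/6 = 0.3033
P₀ = 0.161947 (from M/M/c formula)
C(c,a) = [a^c/(c!(1−ρ))]·P₀ = [36.30210/(720·0.6967)]·0.161947
= 0.07237·0.161947 = 0.011720

Final: 0.011720


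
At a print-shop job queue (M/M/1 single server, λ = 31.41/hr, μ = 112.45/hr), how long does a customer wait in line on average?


ρ = 31.41/112.45 = 0.2793
Wq = ρ/(μ−λ) = 0.2793/(112.45 − 31.41) = 0.2793/81.04 = 0.003447 hr

Final: 0.003447 hr


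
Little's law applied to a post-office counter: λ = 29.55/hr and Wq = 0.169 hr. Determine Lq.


Lq = λWq = 29.55·0.169 = 4.9940

Final: 4.9940


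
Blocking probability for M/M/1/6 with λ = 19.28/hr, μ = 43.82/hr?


ρ = λ/μ = 19.28/43.82 = 0.4400
P_K = (1−ρ)ρ^K/(1−ρ^(K+1)) = (0.5600·0.007255)/(1 − 0.003192)
= 0.004063/0.996808 = 0.004076

Final: 0.004076


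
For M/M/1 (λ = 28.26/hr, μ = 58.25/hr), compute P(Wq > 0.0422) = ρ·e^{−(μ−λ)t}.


ρ = 28.26/58.25 = 0.4852
P(Wq > t) = ρ·e^{−(μ−λ)t} = 0.4852·e^{−1.2656}
= 0.4852·0.282076 = 0.136849

Final: 0.136849


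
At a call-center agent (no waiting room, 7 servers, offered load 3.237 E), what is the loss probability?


B(c,a) = (a^c/c!) / Σ_{k=0}^{c} a^k/k!
a^7/7! = 0.738871
Σ terms (k=0..7): 1.00000 + 3.23700 + 5.23908 + 5.65297 + 4.57467 + 2.96164 + 1.59780 + 0.73887 = 25.002040
B = 0.738871/25.002040 = 0.029552

Final: 0.029552


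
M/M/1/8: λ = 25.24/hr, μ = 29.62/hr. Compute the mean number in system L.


ρ = 25.24/29.62 = 0.8521
L = ρ[1 − (K+1)ρ^K + Kρ^(K+1)] / [(1−ρ)(1−ρ^(K+1))]
Numerator: 0.8521·(1 − 9·0.277993 + 8·0.236886) = 0.335009
Denominator: (0.1479)·(0.763114) = 0.112844
L = 0.335009/0.112844 = 2.9688

Final: 2.9688


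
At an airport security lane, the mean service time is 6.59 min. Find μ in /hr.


μ = 1/(service time) in consistent units.
1 hour = 60 min, so μ = 60/6.59 = 9.1047 per hour

Final: 9.1047 /hr


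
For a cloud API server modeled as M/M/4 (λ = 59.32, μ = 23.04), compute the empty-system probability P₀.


a = λ/μ = 59.32/23.04 = 2.5747; ρ = a/c = 0.6437
Σ_{k=0}^{3} a^k/k! (terms k=0..3) = 1.00000 + 2.57465 + 3.31442 + 2.84449 = 9.73356
Tail: a^4/(4!(1−ρ)) = 43.94148/(24·0.3563) = 5.13810
P₀ = 1/(9.73356 + 5.13810) = 1/14.87167 = 0.067242

Final: 0.067242


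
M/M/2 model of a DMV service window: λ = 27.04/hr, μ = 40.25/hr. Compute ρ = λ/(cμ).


ρ = λ/(cμ) = 27.04/(2·40.25) = 27.04/80.50 = 0.3359

Final: 0.3359


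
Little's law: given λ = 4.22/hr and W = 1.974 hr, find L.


L = λW = 4.22·1.974 = 8.3303

Final: 8.3303


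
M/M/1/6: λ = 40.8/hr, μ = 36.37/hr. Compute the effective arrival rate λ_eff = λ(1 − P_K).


ρ = 1.1218; P_K = (1−ρ)ρ^6/(1−ρ^7) = 0.196445
λ_eff = λ(1 − P_K) = 40.8·(1 − 0.196445) = 40.8·0.803555 = 32.7851 /hr

Final: 32.7851 /hr


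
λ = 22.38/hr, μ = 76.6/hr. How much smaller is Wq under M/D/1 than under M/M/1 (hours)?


ρ = 22.38/76.6 = 0.2922
Wq(M/M/1) = ρ/(μ−λ) = 0.2922/54.22 = 0.005389 hr
Wq(M/D/1) = ρ/(2(μ−λ)) = 0.002694 hr
Savings = 0.005389 − 0.002694 = 0.002694 hr

Final: 0.002694 hr


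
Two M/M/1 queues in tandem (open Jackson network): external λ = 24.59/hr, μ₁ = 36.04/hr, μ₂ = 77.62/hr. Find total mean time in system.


Each node sees arrival rate λ = 24.59/hr (tandem ⇒ throughput preserved).
W₁ = 1/(μ₁−λ) = 1/(36.04−24.59) = 0.08734 hr
W₂ = 1/(μ₂−λ) = 1/(77.62−24.59) = 0.01886 hr
W_total = W₁ + W₂ = 0.08734 + 0.01886 = 0.10619 hr

Final: 0.10619 hr


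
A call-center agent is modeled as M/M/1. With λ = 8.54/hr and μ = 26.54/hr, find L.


ρ = λ/μ = 8.54/26.54 = 0.3218
L = ρ/(1−ρ) = 0.3218/(1 − 0.3218) = 0.3218/0.6782 = 0.4744

Final: 0.4744


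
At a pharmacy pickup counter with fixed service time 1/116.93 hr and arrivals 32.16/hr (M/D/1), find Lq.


ρ = 32.16/116.93 = 0.2750
M/D/1: Lq = ρ²/(2(1−ρ)) = 0.07564/(2·0.7250) = 0.05217

Final: 0.05217


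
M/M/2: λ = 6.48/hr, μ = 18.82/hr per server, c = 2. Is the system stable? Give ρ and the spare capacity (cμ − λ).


Total capacity cμ = 2·18.82 = 37.64/hr
ρ = λ/(cμ) = 6.48/37.64 = 0.1722
Stable ⇔ ρ < 1: YES
Spare capacity = cμ − λ = 37.64 − 6.48 = 31.16/hr

Final: ρ = 0.1722; stable; margin = 31.16/hr


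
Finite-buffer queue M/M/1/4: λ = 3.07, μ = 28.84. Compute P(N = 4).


ρ = λ/μ = 3.07/28.84 = 0.1064
P_K = (1−ρ)ρ^K/(1−ρ^(K+1)) = (0.8936·0.0001284)/(1 − 0.00001367)
= 0.0001147/0.999986 = 0.0001147

Final: 0.0001147


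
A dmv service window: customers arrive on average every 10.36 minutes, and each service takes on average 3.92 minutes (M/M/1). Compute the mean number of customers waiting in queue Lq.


λ = 60/10.36 = 5.7915 /hr
μ = 60/3.92 = 15.3061 /hr
ρ = λ/μ = 5.7915/15.3061 = 0.3784
Lq = ρ²/(1−ρ) = 0.1432/0.6216 = 0.2303

Final: 0.2303


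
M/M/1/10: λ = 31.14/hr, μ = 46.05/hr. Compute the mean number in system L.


ρ = 31.14/46.05 = 0.6762
L = ρ[1 − (K+1)ρ^K + Kρ^(K+1)] / [(1−ρ)(1−ρ^(K+1))]
Numerator: 0.6762·(1 − 11·0.019994 + 10·0.013520) = 0.618926
Denominator: (0.3238)·(0.986480) = 0.319401
L = 0.618926/0.319401 = 1.9378

Final: 1.9378


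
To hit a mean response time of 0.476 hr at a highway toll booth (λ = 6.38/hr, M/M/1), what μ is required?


W = 1/(μ−λ) ⇒ μ − λ = 1/W = 1/0.476 = 2.1008
μ = λ + 1/W = 6.38 + 2.1008 = 8.4808 per hr

Final: 8.4808 /hr


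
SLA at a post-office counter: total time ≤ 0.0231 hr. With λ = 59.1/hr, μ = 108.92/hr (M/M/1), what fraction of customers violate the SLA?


W ~ Exponential(μ−λ) for M/M/1.
μ − λ = 108.92 − 59.1 = 49.8200
P(W > t) = e^{−(μ−λ)t} = e^{−1.1508} = 0.316370

Final: 0.316370


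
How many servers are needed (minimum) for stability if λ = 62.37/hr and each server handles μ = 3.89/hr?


Stability requires cμ > λ ⇔ c > λ/μ.
λ/μ = 62.37/3.89 = 16.0334
Minimum integer c = ⌊16.0334⌋ + 1 = 17
Check: 17·3.89 = 66.13 > 62.37, while 16·3.89 = 62.24 ≤ 62.37

Final: 17 servers


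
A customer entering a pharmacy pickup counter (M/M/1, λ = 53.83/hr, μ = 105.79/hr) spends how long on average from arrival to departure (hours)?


W = 1/(μ−λ) = 1/(105.79 − 53.83) = 1/51.96 = 0.01925 hr

Final: 0.01925 hr


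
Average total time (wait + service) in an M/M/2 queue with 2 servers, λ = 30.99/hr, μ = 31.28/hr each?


a = 0.9907; ρ = 0.4954; P₀ = 0.337467
Lq = P₀·a^c·ρ/(c!(1−ρ)²) = 0.32217
Wq = Lq/λ = 0.32217/30.99 = 0.01040 hr
W = Wq + 1/μ = 0.01040 + 0.03197 = 0.04237 hr

Final: 0.04237 hr


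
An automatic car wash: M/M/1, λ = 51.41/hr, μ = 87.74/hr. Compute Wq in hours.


ρ = 51.41/87.74 = 0.5859
Wq = ρ/(μ−λ) = 0.5859/(87.74 − 51.41) = 0.5859/36.33 = 0.01613 hr

Final: 0.01613 hr


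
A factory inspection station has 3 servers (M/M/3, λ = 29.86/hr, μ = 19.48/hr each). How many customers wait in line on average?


a = λ/μ = 1.5329; ρ = a/3 = 0.5110
P₀ = 0.202630
Lq = P₀·a^c·ρ / (c!·(1−ρ)²) = 0.202630·3.60166·0.5110/(6·0.23917)
= 0.25985

Final: 0.25985


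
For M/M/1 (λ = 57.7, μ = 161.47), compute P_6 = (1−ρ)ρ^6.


ρ = 57.7/161.47 = 0.3573
P_n = (1−ρ)·ρ^n = (1 − 0.3573)·0.3573^6 = 0.6427·0.002082 = 0.001338

Final: 0.001338


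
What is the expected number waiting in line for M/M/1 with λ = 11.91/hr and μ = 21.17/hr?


ρ = 11.91/21.17 = 0.5626
Lq = ρ²/(1−ρ) = 0.3165/0.4374 = 0.7236

Final: 0.7236


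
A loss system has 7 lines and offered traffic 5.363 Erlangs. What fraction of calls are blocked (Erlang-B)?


B(c,a) = (a^c/c!) / Σ_{k=0}^{c} a^k/k!
a^7/7! = 25.317688
Σ terms (k=0..7): 1.00000 + 5.36300 + 14.38088 + 25.70823 + 34.46831 + 36.97071 + 33.04565 + 25.31769 = 176.254461
B = 25.317688/176.254461 = 0.143643

Final: 0.143643


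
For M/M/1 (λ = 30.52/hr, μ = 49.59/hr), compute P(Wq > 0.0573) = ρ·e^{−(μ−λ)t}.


ρ = 30.52/49.59 = 0.6154
P(Wq > t) = ρ·e^{−(μ−λ)t} = 0.6154·e^{−1.0927}
= 0.6154·0.335306 = 0.206363

Final: 0.206363


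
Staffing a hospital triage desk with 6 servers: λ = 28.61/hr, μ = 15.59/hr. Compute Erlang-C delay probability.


a = λ/μ = 1.8352; ρ = a/6 = 0.3059
P₀ = 0.159450 (from M/M/c formula)
C(c,a) = [a^c/(c!(1−ρ))]·P₀ = [38.19711/(720·0.6941)]·0.159450
= 0.07643·0.159450 = 0.012186

Final: 0.012186


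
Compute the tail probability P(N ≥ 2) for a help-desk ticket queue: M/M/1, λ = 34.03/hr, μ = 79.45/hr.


ρ = 34.03/79.45 = 0.4283
P(N ≥ n) = ρ^n = 0.4283^2 = 0.183458

Final: 0.183458


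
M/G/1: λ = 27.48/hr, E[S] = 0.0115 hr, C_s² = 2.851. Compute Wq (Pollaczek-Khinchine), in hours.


ρ = λ·E[S] = 27.48·0.0115 = 0.3160
E[S²] = E[S]²(1+C_s²) = 0.0115²·(1+2.851) = 0.0005093
Wq = λ·E[S²]/(2(1−ρ)) = 27.48·0.0005093/(2·0.6840) = 0.01023 hr

Final: 0.01023 hr


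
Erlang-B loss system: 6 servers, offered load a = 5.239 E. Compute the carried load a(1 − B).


B(6,5.239) = 0.209736 (Erlang-B)
Carried load = a(1 − B) = 5.239·(1 − 0.209736) = 5.239·0.790264 = 4.1402 E

Final: 4.1402 Erlangs


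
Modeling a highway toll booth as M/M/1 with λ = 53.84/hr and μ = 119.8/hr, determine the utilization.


ρ = λ/μ = 53.84/119.8 = 0.4494

Final: 0.4494


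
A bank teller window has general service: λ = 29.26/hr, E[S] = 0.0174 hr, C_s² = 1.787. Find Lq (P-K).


ρ = λ·E[S] = 29.26·0.0174 = 0.5091
Lq = ρ²(1+C_s²)/(2(1−ρ)) = 0.2592·(1+1.787)/(2·0.4909)
= 0.2592·2.7870/0.9818 = 0.73584

Final: 0.73584


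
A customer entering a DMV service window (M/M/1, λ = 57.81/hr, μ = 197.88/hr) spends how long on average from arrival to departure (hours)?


W = 1/(μ−λ) = 1/(197.88 − 57.81) = 1/140.07 = 0.007139 hr

Final: 0.007139 hr


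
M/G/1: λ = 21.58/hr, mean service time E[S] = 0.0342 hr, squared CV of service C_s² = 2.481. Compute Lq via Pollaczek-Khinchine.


ρ = λ·E[S] = 21.58·0.0342 = 0.7380
Lq = ρ²(1+C_s²)/(2(1−ρ)) = 0.5447·(1+2.481)/(2·0.2620)
= 0.5447·3.4810/0.5239 = 3.61899

Final: 3.61899


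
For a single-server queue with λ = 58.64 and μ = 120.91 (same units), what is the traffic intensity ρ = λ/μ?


ρ = λ/μ = 58.64/120.91 = 0.4850

Final: 0.4850


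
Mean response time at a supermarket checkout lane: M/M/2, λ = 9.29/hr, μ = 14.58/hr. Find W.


a = 0.6372; ρ = 0.3186; P₀ = 0.516775
Lq = P₀·a^c·ρ/(c!(1−ρ)²) = 0.07198
Wq = Lq/λ = 0.07198/9.29 = 0.007748 hr
W = Wq + 1/μ = 0.007748 + 0.06859 = 0.07633 hr

Final: 0.07633 hr


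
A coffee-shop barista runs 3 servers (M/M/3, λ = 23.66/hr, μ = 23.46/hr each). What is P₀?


a = λ/μ = 23.66/23.46 = 1.0085; ρ = a/c = 0.3362
Σ_{k=0}^{2} a^k/k! (terms k=0..2) = 1.00000 + 1.00853 + 0.50856 = 2.51709
Tail: a^3/(3!(1−ρ)) = 1.02579/(6·0.6638) = 0.25755
P₀ = 1/(2.51709 + 0.25755) = 1/2.77463 = 0.360408

Final: 0.360408


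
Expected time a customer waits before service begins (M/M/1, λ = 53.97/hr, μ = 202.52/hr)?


ρ = 53.97/202.52 = 0.2665
Wq = ρ/(μ−λ) = 0.2665/(202.52 − 53.97) = 0.2665/148.55 = 0.001794 hr

Final: 0.001794 hr


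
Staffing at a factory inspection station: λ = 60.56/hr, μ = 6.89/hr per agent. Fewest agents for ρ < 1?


Stability requires cμ > λ ⇔ c > λ/μ.
λ/μ = 60.56/6.89 = 8.7896
Minimum integer c = ⌊8.7896⌋ + 1 = 9
Check: 9·6.89 = 62.01 > 60.56, while 8·6.89 = 55.12 ≤ 60.56

Final: 9 servers


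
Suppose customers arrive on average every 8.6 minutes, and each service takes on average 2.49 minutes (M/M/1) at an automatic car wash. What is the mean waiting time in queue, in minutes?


λ = 60/8.6 = 6.9767 /hr
μ = 60/2.49 = 24.0964 /hr
ρ = λ/μ = 6.9767/24.0964 = 0.2895
Wq = ρ/(μ−λ) = 0.2895/(24.0964−6.9767) = 0.01691 hr
In minutes: 0.01691·60 = 1.015 min

Final: 1.015 min


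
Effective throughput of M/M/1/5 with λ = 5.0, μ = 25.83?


ρ = 0.1936; P_K = (1−ρ)ρ^5/(1−ρ^6) = 0.0002192
λ_eff = λ(1 − P_K) = 5.0·(1 − 0.0002192) = 5.0·0.999781 = 4.9989 /hr

Final: 4.9989 /hr


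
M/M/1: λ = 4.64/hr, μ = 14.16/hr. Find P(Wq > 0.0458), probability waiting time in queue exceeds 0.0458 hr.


ρ = 4.64/14.16 = 0.3277
P(Wq > t) = ρ·e^{−(μ−λ)t} = 0.3277·e^{−0.4360}
= 0.3277·0.646607 = 0.211883

Final: 0.211883


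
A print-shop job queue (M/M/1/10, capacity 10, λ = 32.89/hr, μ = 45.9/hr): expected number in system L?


ρ = 32.89/45.9 = 0.7166
L = ρ[1 − (K+1)ρ^K + Kρ^(K+1)] / [(1−ρ)(1−ρ^(K+1))]
Numerator: 0.7166·(1 − 11·0.035687 + 10·0.025572) = 0.618504
Denominator: (0.2834)·(0.974428) = 0.276194
L = 0.618504/0.276194 = 2.2394

Final: 2.2394


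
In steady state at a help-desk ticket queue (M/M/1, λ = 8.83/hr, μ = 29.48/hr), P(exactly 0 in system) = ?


ρ = 8.83/29.48 = 0.2995
P_n = (1−ρ)·ρ^n = (1 − 0.2995)·0.2995^0 = 0.7005·1.000000 = 0.700475

Final: 0.700475


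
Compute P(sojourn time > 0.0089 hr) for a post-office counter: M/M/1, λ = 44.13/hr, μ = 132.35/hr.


W ~ Exponential(μ−λ) for M/M/1.
μ − λ = 132.35 − 44.13 = 88.2200
P(W > t) = e^{−(μ−λ)t} = e^{−0.7852} = 0.456048

Final: 0.456048


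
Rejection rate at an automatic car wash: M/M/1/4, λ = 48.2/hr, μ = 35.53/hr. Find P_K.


ρ = λ/μ = 48.2/35.53 = 1.3566
P_K = (1−ρ)ρ^K/(1−ρ^(K+1)) = (-0.3566·3.386939)/(1 − 4.594721)
= -1.207782/-3.594721 = 0.335988

Final: 0.335988


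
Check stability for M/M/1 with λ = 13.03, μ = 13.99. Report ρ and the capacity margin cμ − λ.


Total capacity cμ = 1·13.99 = 13.99/hr
ρ = λ/(cμ) = 13.03/13.99 = 0.9314
Stable ⇔ ρ < 1: YES
Spare capacity = cμ − λ = 13.99 − 13.03 = 0.96/hr

Final: ρ = 0.9314; stable; margin = 0.96/hr


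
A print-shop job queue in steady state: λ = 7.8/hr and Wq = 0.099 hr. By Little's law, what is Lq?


Lq = λWq = 7.8·0.099 = 0.7722

Final: 0.7722


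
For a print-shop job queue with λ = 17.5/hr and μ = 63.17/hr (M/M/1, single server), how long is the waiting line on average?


ρ = 17.5/63.17 = 0.2770
Lq = ρ²/(1−ρ) = 0.07675/0.7230 = 0.1062

Final: 0.1062


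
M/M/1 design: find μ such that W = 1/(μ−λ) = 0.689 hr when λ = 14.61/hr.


W = 1/(μ−λ) ⇒ μ − λ = 1/W = 1/0.689 = 1.4514
μ = λ + 1/W = 14.61 + 1.4514 = 16.0614 per hr

Final: 16.0614 /hr


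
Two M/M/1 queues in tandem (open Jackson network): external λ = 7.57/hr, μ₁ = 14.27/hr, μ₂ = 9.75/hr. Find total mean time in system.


Each node sees arrival rate λ = 7.57/hr (tandem ⇒ throughput preserved).
W₁ = 1/(μ₁−λ) = 1/(14.27−7.57) = 0.14925 hr
W₂ = 1/(μ₂−λ) = 1/(9.75−7.57) = 0.45872 hr
W_total = W₁ + W₂ = 0.14925 + 0.45872 = 0.60797 hr

Final: 0.60797 hr


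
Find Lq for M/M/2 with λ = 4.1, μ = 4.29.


a = λ/μ = 0.9557; ρ = a/2 = 0.4779
P₀ = 0.353312
Lq = P₀·a^c·ρ / (c!·(1−ρ)²) = 0.353312·0.91338·0.4779/(2·0.27263)
= 0.28281

Final: 0.28281


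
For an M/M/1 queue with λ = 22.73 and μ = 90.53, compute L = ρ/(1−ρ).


ρ = λ/μ = 22.73/90.53 = 0.2511
L = ρ/(1−ρ) = 0.2511/(1 − 0.2511) = 0.2511/0.7489 = 0.3353

Final: 0.3353


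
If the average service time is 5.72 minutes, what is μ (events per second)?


μ = 1/(service time) in consistent units.
1 second = 0.0166667 min, so μ = 0.0166667/5.72 = 0.002914 per second

Final: 0.002914 /sec


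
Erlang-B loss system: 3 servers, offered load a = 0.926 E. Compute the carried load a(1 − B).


B(3,0.926) = 0.053210 (Erlang-B)
Carried load = a(1 − B) = 0.926·(1 − 0.053210) = 0.926·0.946790 = 0.8767 E

Final: 0.8767 Erlangs


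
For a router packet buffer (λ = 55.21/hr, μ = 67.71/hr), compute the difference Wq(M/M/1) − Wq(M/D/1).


ρ = 55.21/67.71 = 0.8154
Wq(M/M/1) = ρ/(μ−λ) = 0.8154/12.50 = 0.06523 hr
Wq(M/D/1) = ρ/(2(μ−λ)) = 0.03262 hr
Savings = 0.06523 − 0.03262 = 0.03262 hr

Final: 0.03262 hr


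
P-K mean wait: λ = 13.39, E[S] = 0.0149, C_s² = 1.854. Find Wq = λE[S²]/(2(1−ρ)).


ρ = λ·E[S] = 13.39·0.0149 = 0.1995
E[S²] = E[S]²(1+C_s²) = 0.0149²·(1+1.854) = 0.0006336
Wq = λ·E[S²]/(2(1−ρ)) = 13.39·0.0006336/(2·0.8005) = 0.005299 hr

Final: 0.005299 hr


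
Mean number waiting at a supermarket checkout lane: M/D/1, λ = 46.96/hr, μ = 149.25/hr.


ρ = 46.96/149.25 = 0.3146
M/D/1: Lq = ρ²/(2(1−ρ)) = 0.09900/(2·0.6854) = 0.07222

Final: 0.07222


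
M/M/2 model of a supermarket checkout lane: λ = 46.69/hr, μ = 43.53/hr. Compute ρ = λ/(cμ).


ρ = λ/(cμ) = 46.69/(2·43.53) = 46.69/87.06 = 0.5363

Final: 0.5363


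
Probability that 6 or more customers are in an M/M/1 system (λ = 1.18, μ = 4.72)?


ρ = 1.18/4.72 = 0.2500
P(N ≥ n) = ρ^n = 0.2500^6 = 0.0002441

Final: 0.0002441


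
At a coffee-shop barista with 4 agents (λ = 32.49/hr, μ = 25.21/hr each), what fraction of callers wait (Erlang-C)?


a = λ/μ = 1.2888; ρ = a/4 = 0.3222
P₀ = 0.274304 (from M/M/c formula)
C(c,a) = [a^c/(c!(1−ρ))]·P₀ = [2.75872/(24·0.6778)]·0.274304
= 0.16959·0.274304 = 0.046518

Final: 0.046518


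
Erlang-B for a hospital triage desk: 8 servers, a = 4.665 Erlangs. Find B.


B(c,a) = (a^c/c!) / Σ_{k=0}^{c} a^k/k!
a^8/8! = 5.562790
Σ terms (k=0..8): 1.00000 + 4.66500 + 10.88111 + 16.92013 + 19.73310 + 18.41098 + 14.31454 + 9.53962 + 5.56279 = 101.027276
B = 5.562790/101.027276 = 0.055062

Final: 0.055062


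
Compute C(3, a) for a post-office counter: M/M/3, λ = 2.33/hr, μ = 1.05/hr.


a = λ/μ = 2.2190; ρ = a/3 = 0.7397
P₀ = 0.078883 (from M/M/c formula)
C(c,a) = [a^c/(c!(1−ρ))]·P₀ = [10.92697/(6·0.2603)]·0.078883
= 6.99593·0.078883 = 0.551857

Final: 0.551857


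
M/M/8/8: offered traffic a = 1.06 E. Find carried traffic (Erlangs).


B(8,1.06) = 0.00001370 (Erlang-B)
Carried load = a(1 − B) = 1.06·(1 − 0.00001370) = 1.06·0.999986 = 1.0600 E

Final: 1.0600 Erlangs


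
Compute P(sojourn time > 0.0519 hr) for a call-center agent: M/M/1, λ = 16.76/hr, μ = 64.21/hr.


W ~ Exponential(μ−λ) for M/M/1.
μ − λ = 64.21 − 16.76 = 47.4500
P(W > t) = e^{−(μ−λ)t} = e^{−2.4627} = 0.085208

Final: 0.085208


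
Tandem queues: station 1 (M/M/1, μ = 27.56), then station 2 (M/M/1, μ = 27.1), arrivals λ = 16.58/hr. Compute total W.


Each node sees arrival rate λ = 16.58/hr (tandem ⇒ throughput preserved).
W₁ = 1/(μ₁−λ) = 1/(27.56−16.58) = 0.09107 hr
W₂ = 1/(μ₂−λ) = 1/(27.1−16.58) = 0.09506 hr
W_total = W₁ + W₂ = 0.09107 + 0.09506 = 0.18613 hr

Final: 0.18613 hr


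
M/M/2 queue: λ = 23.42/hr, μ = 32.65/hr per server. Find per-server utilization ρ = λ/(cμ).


ρ = λ/(cμ) = 23.42/(2·32.65) = 23.42/65.30 = 0.3587

Final: 0.3587


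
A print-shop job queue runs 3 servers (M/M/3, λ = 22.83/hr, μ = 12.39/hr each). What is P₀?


a = λ/μ = 22.83/12.39 = 1.8426; ρ = a/c = 0.6142
Σ_{k=0}^{2} a^k/k! (terms k=0..2) = 1.00000 + 1.84262 + 1.69762 = 4.54023
Tail: a^3/(3!(1−ρ)) = 6.25610/(6·0.3858) = 2.70269
P₀ = 1/(4.54023 + 2.70269) = 1/7.24292 = 0.138066

Final: 0.138066


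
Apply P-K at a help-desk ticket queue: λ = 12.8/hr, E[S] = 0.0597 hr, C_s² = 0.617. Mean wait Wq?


ρ = λ·E[S] = 12.8·0.0597 = 0.7642
E[S²] = E[S]²(1+C_s²) = 0.0597²·(1+0.617) = 0.005763
Wq = λ·E[S²]/(2(1−ρ)) = 12.8·0.005763/(2·0.2358) = 0.15639 hr

Final: 0.15639 hr


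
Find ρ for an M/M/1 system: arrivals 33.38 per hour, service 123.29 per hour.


ρ = λ/μ = 33.38/123.29 = 0.2707

Final: 0.2707


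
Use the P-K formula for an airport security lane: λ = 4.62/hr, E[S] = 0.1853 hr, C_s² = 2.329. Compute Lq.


ρ = λ·E[S] = 4.62·0.1853 = 0.8561
Lq = ρ²(1+C_s²)/(2(1−ρ)) = 0.7329·(1+2.329)/(2·0.1439)
= 0.7329·3.3290/0.2878 = 8.47648

Final: 8.47648


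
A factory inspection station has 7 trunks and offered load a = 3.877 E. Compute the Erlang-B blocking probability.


B(c,a) = (a^c/c!) / Σ_{k=0}^{c} a^k/k!
a^7/7! = 2.612402
Σ terms (k=0..7): 1.00000 + 3.87700 + 7.51556 + 9.71261 + 9.41395 + 7.29958 + 4.71674 + 2.61240 = 46.147855
B = 2.612402/46.147855 = 0.056609

Final: 0.056609


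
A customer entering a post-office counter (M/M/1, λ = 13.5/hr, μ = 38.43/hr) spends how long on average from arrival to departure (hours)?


W = 1/(μ−λ) = 1/(38.43 − 13.5) = 1/24.93 = 0.04011 hr

Final: 0.04011 hr


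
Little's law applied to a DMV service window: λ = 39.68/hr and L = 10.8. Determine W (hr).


W = L/λ = 10.8/39.68 = 0.2722 hr

Final: 0.2722 hr


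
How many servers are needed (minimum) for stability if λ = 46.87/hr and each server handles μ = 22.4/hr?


Stability requires cμ > λ ⇔ c > λ/μ.
λ/μ = 46.87/22.4 = 2.0924
Minimum integer c = ⌊2.0924⌋ + 1 = 3
Check: 3·22.4 = 67.20 > 46.87, while 2·22.4 = 44.80 ≤ 46.87

Final: 3 servers


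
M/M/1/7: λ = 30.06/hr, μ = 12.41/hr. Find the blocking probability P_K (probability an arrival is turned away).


ρ = λ/μ = 30.06/12.41 = 2.4222
P_K = (1−ρ)ρ^K/(1−ρ^(K+1)) = (-1.4222·489.238204)/(1 − 1185.052411)
= -695.814206/-1184.052411 = 0.587655

Final: 0.587655


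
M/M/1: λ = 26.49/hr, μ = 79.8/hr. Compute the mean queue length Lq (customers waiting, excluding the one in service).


ρ = 26.49/79.8 = 0.3320
Lq = ρ²/(1−ρ) = 0.1102/0.6680 = 0.1650

Final: 0.1650


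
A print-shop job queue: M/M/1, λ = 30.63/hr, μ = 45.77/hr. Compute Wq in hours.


ρ = 30.63/45.77 = 0.6692
Wq = ρ/(μ−λ) = 0.6692/(45.77 − 30.63) = 0.6692/15.14 = 0.04420 hr

Final: 0.04420 hr


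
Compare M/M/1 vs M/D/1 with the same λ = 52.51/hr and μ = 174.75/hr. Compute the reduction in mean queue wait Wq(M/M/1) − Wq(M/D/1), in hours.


ρ = 52.51/174.75 = 0.3005
Wq(M/M/1) = ρ/(μ−λ) = 0.3005/122.24 = 0.002458 hr
Wq(M/D/1) = ρ/(2(μ−λ)) = 0.001229 hr
Savings = 0.002458 − 0.001229 = 0.001229 hr

Final: 0.001229 hr


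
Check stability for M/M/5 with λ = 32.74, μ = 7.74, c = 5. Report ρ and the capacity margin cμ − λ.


Total capacity cμ = 5·7.74 = 38.70/hr
ρ = λ/(cμ) = 32.74/38.70 = 0.8460
Stable ⇔ ρ < 1: YES
Spare capacity = cμ − λ = 38.70 − 32.74 = 5.96/hr

Final: ρ = 0.8460; stable; margin = 5.96/hr


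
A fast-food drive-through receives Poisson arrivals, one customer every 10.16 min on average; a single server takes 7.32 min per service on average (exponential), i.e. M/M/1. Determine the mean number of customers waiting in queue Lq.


λ = 60/10.16 = 5.9055 /hr
μ = 60/7.32 = 8.1967 /hr
ρ = λ/μ = 5.9055/8.1967 = 0.7205
Lq = ρ²/(1−ρ) = 0.5191/0.2795 = 1.8570

Final: 1.8570


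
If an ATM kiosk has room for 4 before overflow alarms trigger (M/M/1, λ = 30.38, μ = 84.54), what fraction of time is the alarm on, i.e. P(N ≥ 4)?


ρ = 30.38/84.54 = 0.3594
P(N ≥ n) = ρ^n = 0.3594^4 = 0.016676

Final: 0.016676


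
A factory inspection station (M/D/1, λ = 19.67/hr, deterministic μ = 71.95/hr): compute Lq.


ρ = 19.67/71.95 = 0.2734
M/D/1: Lq = ρ²/(2(1−ρ)) = 0.07474/(2·0.7266) = 0.05143

Final: 0.05143
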